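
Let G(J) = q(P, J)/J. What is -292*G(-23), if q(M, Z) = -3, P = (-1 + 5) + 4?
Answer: -876/23 ≈ -38.087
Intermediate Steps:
P = 8 (P = 4 + 4 = 8)
G(J) = -3/J
-292*G(-23) = -(-876)/(-23) = -(-876)*(-1)/23 = -292*3/23 = -876/23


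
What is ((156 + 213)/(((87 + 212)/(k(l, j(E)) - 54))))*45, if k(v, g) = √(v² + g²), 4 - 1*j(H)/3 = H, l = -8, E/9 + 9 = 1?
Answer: -896670/299 + 66420*√3253/299 ≈ 9670.9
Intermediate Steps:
E = -72 (E = -81 + 9*1 = -81 + 9 = -72)
j(H) = 12 - 3*H
k(v, g) = √(g² + v²)
((156 + 213)/(((87 + 212)/(k(l, j(E)) - 54))))*45 = ((156 + 213)/(((87 + 212)/(√((12 - 3*(-72))² + (-8)²) - 54))))*45 = (369/((299/(√((12 + 216)² + 64) - 54))))*45 = (369/((299/(√(228² + 64) - 54))))*45 = (369/((299/(√(51984 + 64) - 54))))*45 = (369/((299/(√52048 - 54))))*45 = (369/((299/(4*√3253 - 54))))*45 = (369/((299/(-54 + 4*√3253))))*45 = (369*(-54/299 + 4*√3253/299))*45 = (-19926/299 + 1476*√3253/299)*45 = -896670/299 + 66420*√3253/299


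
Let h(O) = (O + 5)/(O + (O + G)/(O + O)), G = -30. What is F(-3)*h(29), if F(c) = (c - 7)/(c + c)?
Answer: 9860/5043 ≈ 1.9552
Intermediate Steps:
F(c) = (-7 + c)/(2*c) (F(c) = (-7 + c)/((2*c)) = (-7 + c)*(1/(2*c)) = (-7 + c)/(2*c))
h(O) = (5 + O)/(O + (-30 + O)/(2*O)) (h(O) = (O + 5)/(O + (O - 30)/(O + O)) = (5 + O)/(O + (-30 + O)/((2*O))) = (5 + O)/(O + (-30 + O)*(1/(2*O))) = (5 + O)/(O + (-30 + O)/(2*O)))
F(-3)*h(29) = ((½)*(-7 - 3)/(-3))*(2*29*(5 + 29)/(-30 + 29 + 2*29²)) = ((½)*(-⅓)*(-10))*(2*29*34/(-30 + 29 + 2*841)) = 5*(2*29*34/(-30 + 29 + 1682))/3 = 5*(2*29*34/1681)/3 = 5*(2*29*(1/1681)*34)/3 = (5/3)*(1972/1681) = 9860/5043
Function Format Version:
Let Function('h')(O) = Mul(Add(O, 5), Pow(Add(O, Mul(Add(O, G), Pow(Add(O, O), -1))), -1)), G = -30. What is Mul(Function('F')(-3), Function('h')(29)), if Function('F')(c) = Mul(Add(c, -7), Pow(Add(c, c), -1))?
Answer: Rational(9860, 5043) ≈ 1.9552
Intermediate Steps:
Function('F')(c) = Mul(Rational(1, 2), Pow(c, -1), Add(-7, c)) (Function('F')(c) = Mul(Add(-7, c), Pow(Mul(2, c), -1)) = Mul(Add(-7, c), Mul(Rational(1, 2), Pow(c, -1))) = Mul(Rational(1, 2), Pow(c, -1), Add(-7, c)))
Function('h')(O) = Mul(Pow(Add(O, Mul(Rational(1, 2), Pow(O, -1), Add(-30, O))), -1), Add(5, O)) (Function('h')(O) = Mul(Add(O, 5), Pow(Add(O, Mul(Add(O, -30), Pow(Add(O, O), -1))), -1)) = Mul(Add(5, O), Pow(Add(O, Mul(Add(-30, O), Pow(Mul(2, O), -1))), -1)) = Mul(Add(5, O), Pow(Add(O, Mul(Add(-30, O), Mul(Rational(1, 2), Pow(O, -1)))), -1)) = Mul(Add(5, O), Pow(Add(O, Mul(Rational(1, 2), Pow(O, -1), Add(-30, O))), -1)) = Mul(Pow(Add(O, Mul(Rational(1, 2), Pow(O, -1), Add(-30, O))), -1), Add(5, O)))
Mul(Function('F')(-3), Function('h')(29)) = Mul(Mul(Rational(1, 2), Pow(-3, -1), Add(-7, -3)), Mul(2, 29, Pow(Add(-30, 29, Mul(2, Pow(29, 2))), -1), Add(5, 29))) = Mul(Mul(Rational(1, 2), Rational(-1, 3), -10), Mul(2, 29, Pow(Add(-30, 29, Mul(2, 841)), -1), 34)) = Mul(Rational(5, 3), Mul(2, 29, Pow(Add(-30, 29, 1682), -1), 34)) = Mul(Rational(5, 3), Mul(2, 29, Pow(1681, -1), 34)) = Mul(Rational(5, 3), Mul(2, 29, Rational(1, 1681), 34)) = Mul(Rational(5, 3), Rational(1972, 1681)) = Rational(9860, 5043)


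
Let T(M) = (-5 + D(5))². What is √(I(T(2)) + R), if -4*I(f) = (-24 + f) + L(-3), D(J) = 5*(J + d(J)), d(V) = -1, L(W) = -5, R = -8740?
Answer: I*√8789 ≈ 93.75*I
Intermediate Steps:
D(J) = -5 + 5*J (D(J) = 5*(J - 1) = 5*(-1 + J) = -5 + 5*J)
T(M) = 225 (T(M) = (-5 + (-5 + 5*5))² = (-5 + (-5 + 25))² = (-5 + 20)² = 15² = 225)
I(f) = 29/4 - f/4 (I(f) = -((-24 + f) - 5)/4 = -(-29 + f)/4 = 29/4 - f/4)
√(I(T(2)) + R) = √((29/4 - ¼*225) - 8740) = √((29/4 - 225/4) - 8740) = √(-49 - 8740) = √(-8789) = I*√8789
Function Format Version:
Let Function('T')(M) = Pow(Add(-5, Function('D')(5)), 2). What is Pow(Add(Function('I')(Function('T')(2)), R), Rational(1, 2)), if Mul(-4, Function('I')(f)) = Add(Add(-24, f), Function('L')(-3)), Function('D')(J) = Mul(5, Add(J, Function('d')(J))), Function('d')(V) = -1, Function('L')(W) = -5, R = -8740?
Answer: Mul(I, Pow(8789, Rational(1, 2))) ≈ Mul(93.750, I)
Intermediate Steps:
Function('D')(J) = Add(-5, Mul(5, J)) (Function('D')(J) = Mul(5, Add(J, -1)) = Mul(5, Add(-1, J)) = Add(-5, Mul(5, J)))
Function('T')(M) = 225 (Function('T')(M) = Pow(Add(-5, Add(-5, Mul(5, 5))), 2) = Pow(Add(-5, Add(-5, 25)), 2) = Pow(Add(-5, 20), 2) = Pow(15, 2) = 225)
Function('I')(f) = Add(Rational(29, 4), Mul(Rational(-1, 4), f)) (Function('I')(f) = Mul(Rational(-1, 4), Add(Add(-24, f), -5)) = Mul(Rational(-1, 4), Add(-29, f)) = Add(Rational(29, 4), Mul(Rational(-1, 4), f)))
Pow(Add(Function('I')(Function('T')(2)), R), Rational(1, 2)) = Pow(Add(Add(Rational(29, 4), Mul(Rational(-1, 4), 225)), -8740), Rational(1, 2)) = Pow(Add(Add(Rational(29, 4), Rational(-225, 4)), -8740), Rational(1, 2)) = Pow(Add(-49, -8740), Rational(1, 2)) = Pow(-8789, Rational(1, 2)) = Mul(I, Pow(8789, Rational(1, 2)))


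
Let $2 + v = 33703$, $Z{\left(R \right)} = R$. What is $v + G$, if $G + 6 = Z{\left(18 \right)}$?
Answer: $33713$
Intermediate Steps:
$G = 12$ ($G = -6 + 18 = 12$)
$v = 33701$ ($v = -2 + 33703 = 33701$)
$v + G = 33701 + 12 = 33713$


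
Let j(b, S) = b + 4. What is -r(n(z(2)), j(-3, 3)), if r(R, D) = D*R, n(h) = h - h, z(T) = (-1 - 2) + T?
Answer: 0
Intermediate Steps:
z(T) = -3 + T
j(b, S) = 4 + b
n(h) = 0
-r(n(z(2)), j(-3, 3)) = -(4 - 3)*0 = -0 = -1*0 = 0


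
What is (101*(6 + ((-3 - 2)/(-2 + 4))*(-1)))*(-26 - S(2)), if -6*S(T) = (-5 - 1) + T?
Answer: -68680/3 ≈ -22893.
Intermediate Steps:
S(T) = 1 - T/6 (S(T) = -((-5 - 1) + T)/6 = -(-6 + T)/6 = 1 - T/6)
(101*(6 + ((-3 - 2)/(-2 + 4))*(-1)))*(-26 - S(2)) = (101*(6 + ((-3 - 2)/(-2 + 4))*(-1)))*(-26 - (1 - 1/6*2)) = (101*(6 - 5/2*(-1)))*(-26 - (1 - 1/3)) = (101*(6 - 5*1/2*(-1)))*(-26 - 1*2/3) = (101*(6 - 5/2*(-1)))*(-26 - 2/3) = (101*(6 + 5/2))*(-80/3) = (101*(17/2))*(-80/3) = (1717/2)*(-80/3) = -68680/3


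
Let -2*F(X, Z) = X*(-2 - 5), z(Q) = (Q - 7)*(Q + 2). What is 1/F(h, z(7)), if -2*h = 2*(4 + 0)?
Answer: -1/14 ≈ -0.071429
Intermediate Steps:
z(Q) = (-7 + Q)*(2 + Q)
h = -4 (h = -(4 + 0) = -4 ≈ -4.0000)
F(X, Z) = 7*X/2 (F(X, Z) = -X*(-2 - 5)/2 = -X*(-7)/2 = -(-7)*X/2 = 7*X/2)
1/F(h, z(7)) = 1/((7/2)*(-4)) = 1/(-14) = -1/14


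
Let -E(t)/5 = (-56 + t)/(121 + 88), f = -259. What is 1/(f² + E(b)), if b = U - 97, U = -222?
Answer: 209/14021804 ≈ 1.4905e-5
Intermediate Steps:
b = -319 (b = -222 - 97 = -319)
E(t) = 280/209 - 5*t/209 (E(t) = -5*(-56 + t)/(121 + 88) = -5*(-56 + t)/209 = -5*(-56/209 + t/209) = 280/209 - 5*t/209)
1/(f² + E(b)) = 1/((-259)² + (280/209 - 5/209*(-319))) = 1/(67081 + (280/209 + 145/19)) = 1/(67081 + 1875/209) = 1/(14021804/209) = 209/14021804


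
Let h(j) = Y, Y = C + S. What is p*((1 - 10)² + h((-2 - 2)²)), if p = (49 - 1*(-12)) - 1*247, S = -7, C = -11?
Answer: -11718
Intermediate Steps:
p = -186 (p = (49 + 12) - 247 = 61 - 247 = -186)
Y = -18 (Y = -11 - 7 = -18)
h(j) = -18
p*((1 - 10)² + h((-2 - 2)²)) = -186*((1 - 10)² - 18) = -186*((-9)² - 18) = -186*(81 - 18) = -186*63 = -11718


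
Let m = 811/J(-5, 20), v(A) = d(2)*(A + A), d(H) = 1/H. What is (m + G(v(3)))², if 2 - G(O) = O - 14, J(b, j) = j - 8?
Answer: 935089/144 ≈ 6493.7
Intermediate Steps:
J(b, j) = -8 + j
v(A) = A (v(A) = (A + A)/2 = (2*A)/2 = A)
m = 811/12 (m = 811/(-8 + 20) = 811/12 ≈ 67.583)
G(O) = 16 - O (G(O) = 2 - (O - 14) = 2 - (-14 + O) = 2 + (14 - O) = 16 - O)
(m + G(v(3)))² = (811/12 + (16 - 1*3))² = (811/12 + (16 - 3))² = (811/12 + 13)² = (967/12)² = 935089/144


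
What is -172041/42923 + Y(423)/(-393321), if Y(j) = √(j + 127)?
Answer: -172041/42923 - 5*√22/393321 ≈ -4.0082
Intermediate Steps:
Y(j) = √(127 + j)
-172041/42923 + Y(423)/(-393321) = -172041/42923 + √(127 + 423)/(-393321) = -172041*1/42923 + √550*(-1/393321) = -172041/42923 + (5*√22)*(-1/393321) = -172041/42923 - 5*√22/393321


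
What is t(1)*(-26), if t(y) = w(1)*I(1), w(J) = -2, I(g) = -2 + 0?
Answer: -104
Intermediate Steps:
I(g) = -2
t(y) = 4 (t(y) = -2*(-2) = 4)
t(1)*(-26) = 4*(-26) = -104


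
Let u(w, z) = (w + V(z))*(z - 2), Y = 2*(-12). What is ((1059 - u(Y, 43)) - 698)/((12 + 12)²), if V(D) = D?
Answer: -209/288 ≈ -0.72569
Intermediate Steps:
Y = -24
u(w, z) = (-2 + z)*(w + z) (u(w, z) = (w + z)*(z - 2) = (w + z)*(-2 + z) = (-2 + z)*(w + z))
((1059 - u(Y, 43)) - 698)/((12 + 12)²) = ((1059 - (43² - 2*(-24) - 2*43 - 24*43)) - 698)/((12 + 12)²) = ((1059 - (1849 + 48 - 86 - 1032)) - 698)/(24²) = ((1059 - 1*779) - 698)/576 = ((1059 - 779) - 698)*(1/576) = (280 - 698)*(1/576) = -418*1/576 = -209/288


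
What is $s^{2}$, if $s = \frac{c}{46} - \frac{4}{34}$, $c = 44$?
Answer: $\frac{107584}{152881} \approx 0.70371$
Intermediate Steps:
$s = \frac{328}{391}$ ($s = \frac{44}{46} - \frac{4}{34} = 44 \cdot \frac{1}{46} - \frac{2}{17} = \frac{22}{23} - \frac{2}{17} = \frac{328}{391} \approx 0.83887$)
$s^{2} = \left(\frac{328}{391}\right)^{2} = \frac{107584}{152881}$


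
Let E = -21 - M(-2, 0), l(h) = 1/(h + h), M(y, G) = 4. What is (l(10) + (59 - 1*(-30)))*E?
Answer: -8905/4 ≈ -2226.3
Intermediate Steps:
l(h) = 1/(2*h)
E = -25 (E = -21 - 1*4 = -21 - 4 = -25)
(l(10) + (59 - 1*(-30)))*E = ((½)/10 + (59 - 1*(-30)))*(-25) = ((½)*(⅒) + (59 + 30))*(-25) = (1/20 + 89)*(-25) = (1781/20)*(-25) = -8905/4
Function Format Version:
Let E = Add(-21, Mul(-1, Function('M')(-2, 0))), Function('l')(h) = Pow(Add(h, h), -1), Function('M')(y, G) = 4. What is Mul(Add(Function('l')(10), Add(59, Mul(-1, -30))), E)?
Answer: Rational(-8905, 4) ≈ -2226.3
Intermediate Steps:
Function('l')(h) = Mul(Rational(1, 2), Pow(h, -1)) (Function('l')(h) = Pow(Mul(2, h), -1) = Mul(Rational(1, 2), Pow(h, -1)))
E = -25 (E = Add(-21, Mul(-1, 4)) = Add(-21, -4) = -25)
Mul(Add(Function('l')(10), Add(59, Mul(-1, -30))), E) = Mul(Add(Mul(Rational(1, 2), Pow(10, -1)), Add(59, Mul(-1, -30))), -25) = Mul(Add(Mul(Rational(1, 2), Rational(1, 10)), Add(59, 30)), -25) = Mul(Add(Rational(1, 20), 89), -25) = Mul(Rational(1781, 20), -25) = Rational(-8905, 4)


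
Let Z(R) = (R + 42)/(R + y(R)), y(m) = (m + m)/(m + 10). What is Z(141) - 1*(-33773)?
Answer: 242870854/7191 ≈ 33774.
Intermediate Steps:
y(m) = 2*m/(10 + m) (y(m) = (2*m)/(10 + m) = 2*m/(10 + m))
Z(R) = (42 + R)/(R + 2*R/(10 + R)) (Z(R) = (R + 42)/(R + 2*R/(10 + R)) = (42 + R)/(R + 2*R/(10 + R)))
Z(141) - 1*(-33773) = (10 + 141)*(42 + 141)/(141*(12 + 141)) - 1*(-33773) = (1/141)*151*183/153 + 33773 = (1/141)*(1/153)*151*183 + 33773 = 9211/7191 + 33773 = 242870854/7191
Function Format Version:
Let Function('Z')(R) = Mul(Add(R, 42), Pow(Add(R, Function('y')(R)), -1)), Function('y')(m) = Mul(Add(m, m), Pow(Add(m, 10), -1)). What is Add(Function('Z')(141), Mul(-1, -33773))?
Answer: Rational(242870854, 7191) ≈ 33774.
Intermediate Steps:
Function('y')(m) = Mul(2, m, Pow(Add(10, m), -1)) (Function('y')(m) = Mul(Mul(2, m), Pow(Add(10, m), -1)) = Mul(2, m, Pow(Add(10, m), -1)))
Function('Z')(R) = Mul(Pow(Add(R, Mul(2, R, Pow(Add(10, R), -1))), -1), Add(42, R)) (Function('Z')(R) = Mul(Add(R, 42), Pow(Add(R, Mul(2, R, Pow(Add(10, R), -1))), -1)) = Mul(Add(42, R), Pow(Add(R, Mul(2, R, Pow(Add(10, R), -1))), -1)) = Mul(Pow(Add(R, Mul(2, R, Pow(Add(10, R), -1))), -1), Add(42, R)))
Add(Function('Z')(141), Mul(-1, -33773)) = Add(Mul(Pow(141, -1), Pow(Add(12, 141), -1), Add(10, 141), Add(42, 141)), Mul(-1, -33773)) = Add(Mul(Rational(1, 141), Pow(153, -1), 151, 183), 33773) = Add(Mul(Rational(1, 141), Rational(1, 153), 151, 183), 33773) = Add(Rational(9211, 7191), 33773) = Rational(242870854, 7191)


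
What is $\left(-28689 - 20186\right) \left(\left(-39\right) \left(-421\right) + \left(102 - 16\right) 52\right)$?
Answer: $-1021047625$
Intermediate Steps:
$\left(-28689 - 20186\right) \left(\left(-39\right) \left(-421\right) + \left(102 - 16\right) 52\right) = - 48875 \left(16419 + 86 \cdot 52\right) = - 48875 \left(16419 + 4472\right) = \left(-48875\right) 20891 = -1021047625$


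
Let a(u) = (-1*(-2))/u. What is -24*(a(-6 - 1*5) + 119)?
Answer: -31368/11 ≈ -2851.6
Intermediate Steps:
a(u) = 2/u
-24*(a(-6 - 1*5) + 119) = -24*(2/(-6 - 1*5) + 119) = -24*(2/(-6 - 5) + 119) = -24*(2/(-11) + 119) = -24*(2*(-1/11) + 119) = -24*(-2/11 + 119) = -24*1307/11 = -31368/11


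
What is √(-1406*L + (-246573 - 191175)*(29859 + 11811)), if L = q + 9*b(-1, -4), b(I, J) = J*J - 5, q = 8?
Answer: I*√18241109602 ≈ 1.3506e+5*I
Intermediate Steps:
b(I, J) = -5 + J² (b(I, J) = J² - 5 = -5 + J²)
L = 107 (L = 8 + 9*(-5 + (-4)²) = 8 + 9*(-5 + 16) = 8 + 9*11 = 8 + 99 = 107)
√(-1406*L + (-246573 - 191175)*(29859 + 11811)) = √(-1406*107 + (-246573 - 191175)*(29859 + 11811)) = √(-150442 - 437748*41670) = √(-150442 - 18240959160) = √(-18241109602) = I*√18241109602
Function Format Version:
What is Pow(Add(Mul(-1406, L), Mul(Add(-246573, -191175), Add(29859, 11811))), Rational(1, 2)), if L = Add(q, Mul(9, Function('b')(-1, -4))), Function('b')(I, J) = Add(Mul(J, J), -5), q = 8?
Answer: Mul(I, Pow(18241109602, Rational(1, 2))) ≈ Mul(1.3506e+5, I)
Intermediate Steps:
Function('b')(I, J) = Add(-5, Pow(J, 2)) (Function('b')(I, J) = Add(Pow(J, 2), -5) = Add(-5, Pow(J, 2)))
L = 107 (L = Add(8, Mul(9, Add(-5, Pow(-4, 2)))) = Add(8, Mul(9, Add(-5, 16))) = Add(8, Mul(9, 11)) = Add(8, 99) = 107)
Pow(Add(Mul(-1406, L), Mul(Add(-246573, -191175), Add(29859, 11811))), Rational(1, 2)) = Pow(Add(Mul(-1406, 107), Mul(Add(-246573, -191175), Add(29859, 11811))), Rational(1, 2)) = Pow(Add(-150442, Mul(-437748, 41670)), Rational(1, 2)) = Pow(Add(-150442, -18240959160), Rational(1, 2)) = Pow(-18241109602, Rational(1, 2)) = Mul(I, Pow(18241109602, Rational(1, 2)))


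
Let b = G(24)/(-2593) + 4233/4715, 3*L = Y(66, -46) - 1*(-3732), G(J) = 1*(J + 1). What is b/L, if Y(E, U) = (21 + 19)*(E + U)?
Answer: 16287441/27704104670 ≈ 0.00058791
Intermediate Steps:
G(J) = 1 + J (G(J) = 1*(1 + J) = 1 + J)
Y(E, U) = 40*E + 40*U (Y(E, U) = 40*(E + U) = 40*E + 40*U)
L = 4532/3 (L = ((40*66 + 40*(-46)) - 1*(-3732))/3 = ((2640 - 1840) + 3732)/3 = (800 + 3732)/3 = (1/3)*4532 = 4532/3 ≈ 1510.7)
b = 10858294/12225995 (b = (1 + 24)/(-2593) + 4233/4715 = 25*(-1/2593) + 4233*(1/4715) = -25/2593 + 4233/4715 = 10858294/12225995 ≈ 0.88813)
b/L = 10858294/(12225995*(4532/3)) = (10858294/12225995)*(3/4532) = 16287441/27704104670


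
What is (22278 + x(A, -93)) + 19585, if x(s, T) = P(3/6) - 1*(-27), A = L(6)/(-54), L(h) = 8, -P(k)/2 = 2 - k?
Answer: 41887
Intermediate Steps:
P(k) = -4 + 2*k (P(k) = -2*(2 - k) = -4 + 2*k)
A = -4/27 (A = 8/(-54) = 8*(-1/54) = -4/27 ≈ -0.14815)
x(s, T) = 24 (x(s, T) = (-4 + 2*(3/6)) - 1*(-27) = (-4 + 2*(3*(⅙))) + 27 = (-4 + 2*(½)) + 27 = (-4 + 1) + 27 = -3 + 27 = 24)
(22278 + x(A, -93)) + 19585 = (22278 + 24) + 19585 = 22302 + 19585 = 41887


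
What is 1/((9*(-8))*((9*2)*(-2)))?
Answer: 1/2592 ≈ 0.00038580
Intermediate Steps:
1/((9*(-8))*((9*2)*(-2))) = 1/(-1296*(-2)) = 1/(-72*(-36)) = 1/2592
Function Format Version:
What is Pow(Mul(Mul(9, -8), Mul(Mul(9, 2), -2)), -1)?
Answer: Rational(1, 2592) ≈ 0.00038580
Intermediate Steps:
Pow(Mul(Mul(9, -8), Mul(Mul(9, 2), -2)), -1) = Pow(Mul(-72, Mul(18, -2)), -1) = Pow(Mul(-72, -36), -1) = Pow(2592, -1) = Rational(1, 2592)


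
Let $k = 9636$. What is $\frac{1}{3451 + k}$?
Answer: $\frac{1}{13087} \approx 7.6412 \cdot 10^{-5}$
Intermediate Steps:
$\frac{1}{3451 + k} = \frac{1}{3451 + 9636} = \frac{1}{13087}$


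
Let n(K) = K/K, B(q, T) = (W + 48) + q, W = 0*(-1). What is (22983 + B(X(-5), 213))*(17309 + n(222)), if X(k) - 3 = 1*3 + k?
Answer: 398683920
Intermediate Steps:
W = 0
X(k) = 6 + k (X(k) = 3 + (1*3 + k) = 3 + (3 + k) = 6 + k)
B(q, T) = 48 + q (B(q, T) = (0 + 48) + q = 48 + q)
n(K) = 1
(22983 + B(X(-5), 213))*(17309 + n(222)) = (22983 + (48 + (6 - 5)))*(17309 + 1) = (22983 + (48 + 1))*17310 = (22983 + 49)*17310 = 23032*17310 = 398683920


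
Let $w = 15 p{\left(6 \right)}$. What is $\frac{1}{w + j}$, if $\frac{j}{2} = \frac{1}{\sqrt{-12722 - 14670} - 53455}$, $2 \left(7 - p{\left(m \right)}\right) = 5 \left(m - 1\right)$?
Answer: $- \frac{942963685250}{77794539313441} + \frac{128 i \sqrt{107}}{77794539313441} \approx -0.012121 + 1.702 \cdot 10^{-11} i$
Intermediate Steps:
$p{\left(m \right)} = \frac{19}{2} - \frac{5 m}{2}$ ($p{\left(m \right)} = 7 - \frac{5 \left(m - 1\right)}{2} = 7 - \frac{5 \left(-1 + m\right)}{2} = 7 - \frac{-5 + 5 m}{2} = 7 - \left(- \frac{5}{2} + \frac{5 m}{2}\right) = \frac{19}{2} - \frac{5 m}{2}$)
$w = - \frac{165}{2}$ ($w = 15 \left(\frac{19}{2} - 15\right) = 15 \left(- \frac{11}{2}\right) = - \frac{165}{2} \approx -82.5$)
$j = \frac{2}{-53455 + 16 i \sqrt{107}}$ ($j = \frac{2}{\sqrt{-12722 - 14670} - 53455} = \frac{2}{\sqrt{-27392} - 53455} = \frac{2}{16 i \sqrt{107} - 53455} = \frac{2}{-53455 + 16 i \sqrt{107}} \approx -3.7414 \cdot 10^{-5} - 1.1584 \cdot 10^{-7} i$)
$\frac{1}{w + j} = \frac{1}{- \frac{165}{2} - \left(\frac{106910}{2857464417} + \frac{32 i \sqrt{107}}{2857464417}\right)} = \frac{1}{- \frac{471481842625}{5714928834} - \frac{32 i \sqrt{107}}{2857464417}}$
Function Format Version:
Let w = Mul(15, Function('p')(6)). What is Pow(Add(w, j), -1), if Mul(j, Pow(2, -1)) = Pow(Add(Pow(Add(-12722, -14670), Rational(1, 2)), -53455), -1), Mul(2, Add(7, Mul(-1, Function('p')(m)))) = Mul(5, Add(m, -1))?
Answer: Add(Rational(-942963685250, 77794539313441), Mul(Rational(128, 77794539313441), I, Pow(107, Rational(1, 2)))) ≈ Add(-0.012121, Mul(1.7020e-11, I))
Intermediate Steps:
Function('p')(m) = Add(Rational(19, 2), Mul(Rational(-5, 2), m)) (Function('p')(m) = Add(7, Mul(Rational(-1, 2), Mul(5, Add(m, -1)))) = Add(7, Mul(Rational(-1, 2), Mul(5, Add(-1, m)))) = Add(7, Mul(Rational(-1, 2), Add(-5, Mul(5, m)))) = Add(7, Add(Rational(5, 2), Mul(Rational(-5, 2), m))) = Add(Rational(19, 2), Mul(Rational(-5, 2), m)))
w = Rational(-165, 2) (w = Mul(15, Add(Rational(19, 2), Mul(Rational(-5, 2), 6))) = Mul(15, Add(Rational(19, 2), -15)) = Mul(15, Rational(-11, 2)) = Rational(-165, 2) ≈ -82.500)
j = Mul(2, Pow(Add(-53455, Mul(16, I, Pow(107, Rational(1, 2)))), -1)) (j = Mul(2, Pow(Add(Pow(Add(-12722, -14670), Rational(1, 2)), -53455), -1)) = Mul(2, Pow(Add(Pow(-27392, Rational(1, 2)), -53455), -1)) = Mul(2, Pow(Add(Mul(16, I, Pow(107, Rational(1, 2))), -53455), -1)) = Mul(2, Pow(Add(-53455, Mul(16, I, Pow(107, Rational(1, 2)))), -1)) ≈ Add(-3.7414e-5, Mul(-1.1584e-7, I)))
Pow(Add(w, j), -1) = Pow(Add(Rational(-165, 2), Add(Rational(-106910, 2857464417), Mul(Rational(-32, 2857464417), I, Pow(107, Rational(1, 2))))), -1) = Pow(Add(Rational(-471481842625, 5714928834), Mul(Rational(-32, 2857464417), I, Pow(107, Rational(1, 2)))), -1)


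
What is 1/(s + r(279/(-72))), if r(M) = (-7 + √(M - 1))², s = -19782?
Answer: 8*I/(-157903*I + 28*√78) ≈ -5.0664e-5 + 7.9344e-8*I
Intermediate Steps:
r(M) = (-7 + √(-1 + M))²
1/(s + r(279/(-72))) = 1/(-19782 + (-7 + √(-1 + 279/(-72)))²) = 1/(-19782 + (-7 + √(-1 + 279*(-1/72)))²) = 1/(-19782 + (-7 + √(-1 - 31/8))²) = 1/(-19782 + (-7 + √(-39/8))²) = 1/(-19782 + (-7 + I*√78/4)²)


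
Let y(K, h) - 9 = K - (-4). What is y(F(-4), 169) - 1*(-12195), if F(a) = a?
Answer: 12204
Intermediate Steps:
y(K, h) = 13 + K (y(K, h) = 9 + (K - (-4)) = 9 + (K - 1*(-4)) = 9 + (K + 4) = 9 + (4 + K) = 13 + K)
y(F(-4), 169) - 1*(-12195) = (13 - 4) - 1*(-12195) = 9 + 12195 = 12204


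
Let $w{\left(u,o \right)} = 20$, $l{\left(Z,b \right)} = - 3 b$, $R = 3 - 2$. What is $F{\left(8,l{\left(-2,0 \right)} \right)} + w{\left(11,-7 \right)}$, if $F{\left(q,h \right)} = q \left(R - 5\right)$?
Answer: $-12$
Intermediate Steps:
$R = 1$
$F{\left(q,h \right)} = - 4 q$ ($F{\left(q,h \right)} = q \left(1 - 5\right) = q \left(-4\right) = - 4 q$)
$F{\left(8,l{\left(-2,0 \right)} \right)} + w{\left(11,-7 \right)} = \left(-4\right) 8 + 20 = -32 + 20 = -12$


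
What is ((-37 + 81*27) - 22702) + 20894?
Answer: 342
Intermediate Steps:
((-37 + 81*27) - 22702) + 20894 = ((-37 + 2187) - 22702) + 20894 = (2150 - 22702) + 20894 = -20552 + 20894 = 342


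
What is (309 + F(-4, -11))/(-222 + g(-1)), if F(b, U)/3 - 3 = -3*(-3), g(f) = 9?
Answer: -115/71 ≈ -1.6197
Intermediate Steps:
F(b, U) = 36 (F(b, U) = 9 + 3*(-3*(-3)) = 9 + 3*9 = 9 + 27 = 36)
(309 + F(-4, -11))/(-222 + g(-1)) = (309 + 36)/(-222 + 9) = 345/(-213) = 345*(-1/213) = -115/71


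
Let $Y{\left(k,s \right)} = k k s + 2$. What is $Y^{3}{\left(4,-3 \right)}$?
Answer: $-97336$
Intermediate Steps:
$Y{\left(k,s \right)} = 2 + s k^{2}$ ($Y{\left(k,s \right)} = k^{2} s + 2 = s k^{2} + 2 = 2 + s k^{2}$)
$Y^{3}{\left(4,-3 \right)} = \left(2 - 3 \cdot 4^{2}\right)^{3} = \left(2 - 48\right)^{3} = \left(-46\right)^{3} = -97336$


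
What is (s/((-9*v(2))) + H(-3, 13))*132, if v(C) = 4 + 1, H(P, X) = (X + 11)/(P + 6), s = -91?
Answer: 19844/15 ≈ 1322.9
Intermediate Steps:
H(P, X) = (11 + X)/(6 + P)
v(C) = 5
(s/((-9*v(2))) + H(-3, 13))*132 = (-91/((-9*5)) + (11 + 13)/(6 - 3))*132 = (-91/(-45) + 24/3)*132 = (-91*(-1/45) + (⅓)*24)*132 = (91/45 + 8)*132 = (451/45)*132 = 19844/15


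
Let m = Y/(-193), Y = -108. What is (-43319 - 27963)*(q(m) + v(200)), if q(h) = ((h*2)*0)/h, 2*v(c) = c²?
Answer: -1425640000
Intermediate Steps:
v(c) = c²/2
m = 108/193 (m = -108/(-193) = -108*(-1/193) = 108/193 ≈ 0.55959)
q(h) = 0 (q(h) = ((2*h)*0)/h = 0/h = 0)
(-43319 - 27963)*(q(m) + v(200)) = (-43319 - 27963)*(0 + (½)*200²) = -71282*(0 + (½)*40000) = -71282*(0 + 20000) = -71282*20000 = -1425640000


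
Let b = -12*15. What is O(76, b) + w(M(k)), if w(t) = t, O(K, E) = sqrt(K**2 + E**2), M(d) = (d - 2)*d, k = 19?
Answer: 323 + 4*sqrt(2386) ≈ 518.39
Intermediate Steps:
M(d) = d*(-2 + d) (M(d) = (-2 + d)*d = d*(-2 + d))
b = -180
O(K, E) = sqrt(E**2 + K**2)
O(76, b) + w(M(k)) = sqrt((-180)**2 + 76**2) + 19*(-2 + 19) = sqrt(32400 + 5776) + 19*17 = sqrt(38176) + 323 = 4*sqrt(2386) + 323 = 323 + 4*sqrt(2386)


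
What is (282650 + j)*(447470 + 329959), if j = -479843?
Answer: -153303556797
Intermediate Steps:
(282650 + j)*(447470 + 329959) = (282650 - 479843)*(447470 + 329959) = -197193*777429 = -153303556797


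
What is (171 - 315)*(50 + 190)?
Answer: -34560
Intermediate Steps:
(171 - 315)*(50 + 190) = -144*240 = -34560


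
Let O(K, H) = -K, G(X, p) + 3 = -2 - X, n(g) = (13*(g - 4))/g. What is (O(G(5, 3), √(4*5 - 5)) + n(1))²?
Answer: 841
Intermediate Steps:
n(g) = (-52 + 13*g)/g (n(g) = (13*(-4 + g))/g = (-52 + 13*g)/g)
G(X, p) = -5 - X (G(X, p) = -3 + (-2 - X) = -5 - X)
(O(G(5, 3), √(4*5 - 5)) + n(1))² = (-(-5 - 1*5) + (13 - 52/1))² = (-(-5 - 5) + (13 - 52*1))² = (-1*(-10) + (13 - 52))² = (10 - 39)² = (-29)² = 841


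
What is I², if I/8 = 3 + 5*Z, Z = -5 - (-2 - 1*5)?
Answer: 10816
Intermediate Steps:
Z = 2 (Z = -5 - (-2 - 5) = -5 - 1*(-7) = -5 + 7 = 2)
I = 104 (I = 8*(3 + 5*2) = 8*(3 + 10) = 8*13 = 104)
I² = 104² = 10816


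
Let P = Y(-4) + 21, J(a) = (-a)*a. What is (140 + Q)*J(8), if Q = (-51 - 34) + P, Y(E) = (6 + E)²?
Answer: -5120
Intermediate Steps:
J(a) = -a²
P = 25 (P = (6 - 4)² + 21 = 2² + 21 = 4 + 21 = 25)
Q = -60 (Q = (-51 - 34) + 25 = -85 + 25 = -60)
(140 + Q)*J(8) = (140 - 60)*(-1*8²) = 80*(-1*64) = 80*(-64) = -5120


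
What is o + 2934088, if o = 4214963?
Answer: 7149051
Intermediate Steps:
o + 2934088 = 4214963 + 2934088 = 7149051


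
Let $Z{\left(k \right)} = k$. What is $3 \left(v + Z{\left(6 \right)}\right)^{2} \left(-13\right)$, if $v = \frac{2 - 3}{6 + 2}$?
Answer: $- \frac{86151}{64} \approx -1346.1$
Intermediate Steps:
$v = - \frac{1}{8} \approx -0.125$
$3 \left(v + Z{\left(6 \right)}\right)^{2} \left(-13\right) = 3 \left(- \frac{1}{8} + 6\right)^{2} \left(-13\right) = 3 \left(\frac{47}{8}\right)^{2} \left(-13\right) = 3 \cdot \frac{2209}{64} \left(-13\right) = \frac{6627}{64} \left(-13\right) = - \frac{86151}{64}$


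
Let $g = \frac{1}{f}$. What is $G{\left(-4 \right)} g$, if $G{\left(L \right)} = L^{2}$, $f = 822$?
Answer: $\frac{8}{411} \approx 0.019465$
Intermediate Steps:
$g = \frac{1}{822} \approx 0.0012165$
$G{\left(-4 \right)} g = \left(-4\right)^{2} \cdot \frac{1}{822} = 16 \cdot \frac{1}{822} = \frac{8}{411}$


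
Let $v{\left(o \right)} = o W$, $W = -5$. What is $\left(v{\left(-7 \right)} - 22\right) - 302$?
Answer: $-289$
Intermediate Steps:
$v{\left(o \right)} = - 5 o$ ($v{\left(o \right)} = o \left(-5\right) = - 5 o$)
$\left(v{\left(-7 \right)} - 22\right) - 302 = \left(\left(-5\right) \left(-7\right) - 22\right) - 302 = \left(35 - 22\right) - 302 = 13 - 302 = -289$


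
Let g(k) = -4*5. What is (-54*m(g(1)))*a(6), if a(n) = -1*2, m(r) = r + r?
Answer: -4320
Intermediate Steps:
g(k) = -20
m(r) = 2*r
a(n) = -2
(-54*m(g(1)))*a(6) = -108*(-20)*(-2) = -54*(-40)*(-2) = 2160*(-2) = -4320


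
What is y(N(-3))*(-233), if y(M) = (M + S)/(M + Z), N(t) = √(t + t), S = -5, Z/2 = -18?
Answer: -233/7 + 233*I*√6/42 ≈ -33.286 + 13.589*I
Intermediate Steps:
Z = -36 (Z = 2*(-18) = -36)
N(t) = √2*√t (N(t) = √(2*t) = √2*√t)
y(M) = (-5 + M)/(-36 + M) (y(M) = (M - 5)/(M - 36) = (-5 + M)/(-36 + M))
y(N(-3))*(-233) = ((-5 + √2*√(-3))/(-36 + √2*√(-3)))*(-233) = ((-5 + √2*(I*√3))/(-36 + √2*(I*√3)))*(-233) = ((-5 + I*√6)/(-36 + I*√6))*(-233) = -233*(-5 + I*√6)/(-36 + I*√6)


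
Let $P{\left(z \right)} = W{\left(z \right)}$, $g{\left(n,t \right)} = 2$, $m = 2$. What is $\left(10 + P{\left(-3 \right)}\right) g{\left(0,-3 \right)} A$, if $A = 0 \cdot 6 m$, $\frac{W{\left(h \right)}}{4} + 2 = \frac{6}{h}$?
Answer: $0$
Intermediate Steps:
$W{\left(h \right)} = -8 + \frac{24}{h}$ ($W{\left(h \right)} = -8 + 4 \frac{6}{h} = -8 + \frac{24}{h}$)
$P{\left(z \right)} = -8 + \frac{24}{z}$
$A = 0$ ($A = 0 \cdot 6 \cdot 2 = 0 \cdot 2 = 0$)
$\left(10 + P{\left(-3 \right)}\right) g{\left(0,-3 \right)} A = \left(10 - \left(8 - \frac{24}{-3}\right)\right) 2 \cdot 0 = \left(10 + \left(-8 + 24 \left(- \frac{1}{3}\right)\right)\right) 2 \cdot 0 = \left(10 - 16\right) 2 \cdot 0 = \left(-6\right) 2 \cdot 0 = \left(-12\right) 0 = 0$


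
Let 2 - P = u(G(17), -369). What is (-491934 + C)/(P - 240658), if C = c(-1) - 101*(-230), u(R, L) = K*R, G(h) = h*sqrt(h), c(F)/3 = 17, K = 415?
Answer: 112784156368/57069168911 - 3306346915*sqrt(17)/57069168911 ≈ 1.7374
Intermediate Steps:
c(F) = 51 (c(F) = 3*17 = 51)
G(h) = h**(3/2)
u(R, L) = 415*R
C = 23281 (C = 51 - 101*(-230) = 51 + 23230 = 23281)
P = 2 - 7055*sqrt(17) (P = 2 - 415*17**(3/2) = 2 - 415*17*sqrt(17) = 2 - 7055*sqrt(17) ≈ -29087.)
(-491934 + C)/(P - 240658) = (-491934 + 23281)/((2 - 7055*sqrt(17)) - 240658) = -468653/(-240656 - 7055*sqrt(17))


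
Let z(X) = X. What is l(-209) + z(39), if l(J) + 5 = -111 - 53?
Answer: -130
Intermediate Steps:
l(J) = -169 (l(J) = -5 + (-111 - 53) = -5 - 164 = -169)
l(-209) + z(39) = -169 + 39 = -130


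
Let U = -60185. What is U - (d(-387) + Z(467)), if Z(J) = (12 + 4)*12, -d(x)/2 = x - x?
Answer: -60377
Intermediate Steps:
d(x) = 0 (d(x) = -2*(x - x) = -2*0 = 0)
Z(J) = 192 (Z(J) = 16*12 = 192)
U - (d(-387) + Z(467)) = -60185 - (0 + 192) = -60185 - 1*192 = -60185 - 192 = -60377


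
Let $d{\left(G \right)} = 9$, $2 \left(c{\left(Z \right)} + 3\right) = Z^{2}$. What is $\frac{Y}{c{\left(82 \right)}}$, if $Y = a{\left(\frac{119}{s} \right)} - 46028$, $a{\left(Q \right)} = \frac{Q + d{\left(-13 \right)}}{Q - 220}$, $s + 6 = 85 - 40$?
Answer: $- \frac{389443378}{28420499} \approx -13.703$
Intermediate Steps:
$s = 39$ ($s = -6 + \left(85 - 40\right) = -6 + 45 = 39$)
$c{\left(Z \right)} = -3 + \frac{Z^{2}}{2}$
$a{\left(Q \right)} = \frac{9 + Q}{-220 + Q}$ ($a{\left(Q \right)} = \frac{Q + 9}{Q - 220} = \frac{9 + Q}{-220 + Q}$)
$Y = - \frac{389443378}{8461}$ ($Y = \frac{9 + \frac{119}{39}}{-220 + \frac{119}{39}} - 46028 = \frac{1}{- \frac{8461}{39}} \cdot \frac{470}{39} - 46028 = \left(- \frac{39}{8461}\right) \frac{470}{39} - 46028 = - \frac{470}{8461} - 46028 = - \frac{389443378}{8461} \approx -46028.0$)
$\frac{Y}{c{\left(82 \right)}} = - \frac{389443378}{8461 \left(-3 + \frac{82^{2}}{2}\right)} = - \frac{389443378}{8461 \left(-3 + \frac{1}{2} \cdot 6724\right)} = - \frac{389443378}{8461 \left(-3 + 3362\right)} = - \frac{389443378}{8461 \cdot 3359} = \left(- \frac{389443378}{8461}\right) \frac{1}{3359} = - \frac{389443378}{28420499}$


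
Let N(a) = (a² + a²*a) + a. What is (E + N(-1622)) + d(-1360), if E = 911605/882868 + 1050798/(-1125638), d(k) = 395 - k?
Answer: -2119089146463725199089/496894884892 ≈ -4.2647e+9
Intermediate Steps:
E = 49210650163/496894884892 (E = 911605*(1/882868) + 1050798*(-1/1125638) = 911605/882868 - 525399/562819 = 49210650163/496894884892 ≈ 0.099036)
N(a) = a + a² + a³ (N(a) = (a² + a³) + a = a + a² + a³)
(E + N(-1622)) + d(-1360) = (49210650163/496894884892 - 1622*(1 - 1622 + (-1622)²)) + (395 - 1*(-1360)) = (49210650163/496894884892 - 1622*(1 - 1622 + 2630884)) + (395 + 1360) = (49210650163/496894884892 - 1622*2629263) + 1755 = (49210650163/496894884892 - 4264664586) + 1755 = -2119090018514248184549/496894884892 + 1755 = -2119089146463725199089/496894884892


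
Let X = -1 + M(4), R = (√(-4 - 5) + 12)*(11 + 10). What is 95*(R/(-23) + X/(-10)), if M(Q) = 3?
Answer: -24377/23 - 5985*I/23 ≈ -1059.9 - 260.22*I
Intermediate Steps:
R = 252 + 63*I (R = (√(-9) + 12)*21 = (3*I + 12)*21 = (12 + 3*I)*21 = 252 + 63*I ≈ 252.0 + 63.0*I)
X = 2 (X = -1 + 3 = 2)
95*(R/(-23) + X/(-10)) = 95*((252 + 63*I)/(-23) + 2/(-10)) = 95*((252 + 63*I)*(-1/23) + 2*(-⅒)) = 95*((-252/23 - 63*I/23) - ⅕) = 95*(-1283/115 - 63*I/23) = -24377/23 - 5985*I/23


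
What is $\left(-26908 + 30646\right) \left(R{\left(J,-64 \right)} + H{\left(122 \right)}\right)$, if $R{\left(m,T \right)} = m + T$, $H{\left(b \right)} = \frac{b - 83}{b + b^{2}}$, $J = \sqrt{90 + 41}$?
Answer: $- \frac{598294935}{2501} + 3738 \sqrt{131} \approx -1.9644 \cdot 10^{5}$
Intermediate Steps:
$J = \sqrt{131} \approx 11.446$
$H{\left(b \right)} = \frac{-83 + b}{b + b^{2}}$
$R{\left(m,T \right)} = T + m$
$\left(-26908 + 30646\right) \left(R{\left(J,-64 \right)} + H{\left(122 \right)}\right) = \left(-26908 + 30646\right) \left(\left(-64 + \sqrt{131}\right) + \frac{-83 + 122}{122 \left(1 + 122\right)}\right) = 3738 \left(\left(-64 + \sqrt{131}\right) + \frac{1}{122} \cdot \frac{1}{123} \cdot 39\right) = 3738 \left(\left(-64 + \sqrt{131}\right) + \frac{13}{5002}\right) = 3738 \left(- \frac{320115}{5002} + \sqrt{131}\right) = - \frac{598294935}{2501} + 3738 \sqrt{131}$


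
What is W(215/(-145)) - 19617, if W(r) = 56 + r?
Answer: -567312/29 ≈ -19562.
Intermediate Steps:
W(215/(-145)) - 19617 = (56 + 215/(-145)) - 19617 = (56 + 215*(-1/145)) - 19617 = (56 - 43/29) - 19617 = 1581/29 - 19617 = -567312/29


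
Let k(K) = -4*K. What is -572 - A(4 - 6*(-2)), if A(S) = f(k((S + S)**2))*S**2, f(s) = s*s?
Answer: -4294967868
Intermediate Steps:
f(s) = s**2
A(S) = 256*S**6 (A(S) = (-4*(S + S)**2)**2*S**2 = (-4*4*S**2)**2*S**2 = (-16*S**2)**2*S**2 = (256*S**4)*S**2 = 256*S**6)
-572 - A(4 - 6*(-2)) = -572 - 256*(4 - 6*(-2))**6 = -572 - 256*(4 + 12)**6 = -572 - 256*16**6 = -572 - 256*16777216 = -572 - 1*4294967296 = -572 - 4294967296 = -4294967868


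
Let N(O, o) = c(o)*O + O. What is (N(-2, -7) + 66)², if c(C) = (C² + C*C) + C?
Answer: 13924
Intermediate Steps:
c(C) = C + 2*C² (c(C) = (C² + C²) + C = 2*C² + C = C + 2*C²)
N(O, o) = O + O*o*(1 + 2*o) (N(O, o) = (o*(1 + 2*o))*O + O = O*o*(1 + 2*o) + O = O + O*o*(1 + 2*o))
(N(-2, -7) + 66)² = (-2*(1 - 7*(1 + 2*(-7))) + 66)² = (-2*(1 - 7*(1 - 14)) + 66)² = (-2*(1 - 7*(-13)) + 66)² = (-2*(1 + 91) + 66)² = (-2*92 + 66)² = (-184 + 66)² = (-118)² = 13924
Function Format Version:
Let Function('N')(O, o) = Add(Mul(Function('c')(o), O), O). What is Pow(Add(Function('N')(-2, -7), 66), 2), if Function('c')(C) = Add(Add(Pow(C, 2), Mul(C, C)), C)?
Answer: 13924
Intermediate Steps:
Function('c')(C) = Add(C, Mul(2, Pow(C, 2))) (Function('c')(C) = Add(Add(Pow(C, 2), Pow(C, 2)), C) = Add(Mul(2, Pow(C, 2)), C) = Add(C, Mul(2, Pow(C, 2))))
Function('N')(O, o) = Add(O, Mul(O, o, Add(1, Mul(2, o)))) (Function('N')(O, o) = Add(Mul(Mul(o, Add(1, Mul(2, o))), O), O) = Add(Mul(O, o, Add(1, Mul(2, o))), O) = Add(O, Mul(O, o, Add(1, Mul(2, o)))))
Pow(Add(Function('N')(-2, -7), 66), 2) = Pow(Add(Mul(-2, Add(1, Mul(-7, Add(1, Mul(2, -7))))), 66), 2) = Pow(Add(Mul(-2, Add(1, Mul(-7, Add(1, -14)))), 66), 2) = Pow(Add(Mul(-2, Add(1, Mul(-7, -13))), 66), 2) = Pow(Add(Mul(-2, Add(1, 91)), 66), 2) = Pow(Add(Mul(-2, 92), 66), 2) = Pow(Add(-184, 66), 2) = Pow(-118, 2) = 13924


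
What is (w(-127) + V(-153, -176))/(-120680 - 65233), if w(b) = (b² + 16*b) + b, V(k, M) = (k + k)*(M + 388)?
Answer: 50902/185913 ≈ 0.27379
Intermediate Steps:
V(k, M) = 2*k*(388 + M) (V(k, M) = (2*k)*(388 + M) = 2*k*(388 + M))
w(b) = b² + 17*b
(w(-127) + V(-153, -176))/(-120680 - 65233) = (-127*(17 - 127) + 2*(-153)*(388 - 176))/(-120680 - 65233) = (-127*(-110) + 2*(-153)*212)/(-185913) = (13970 - 64872)*(-1/185913) = -50902*(-1/185913) = 50902/185913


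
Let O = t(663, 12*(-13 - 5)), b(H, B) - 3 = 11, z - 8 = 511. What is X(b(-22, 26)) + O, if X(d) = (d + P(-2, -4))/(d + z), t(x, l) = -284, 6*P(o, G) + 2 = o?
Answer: -454076/1599 ≈ -283.98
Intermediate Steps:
z = 519 (z = 8 + 511 = 519)
P(o, G) = -⅓ + o/6
b(H, B) = 14 (b(H, B) = 3 + 11 = 14)
X(d) = (-⅔ + d)/(519 + d) (X(d) = (d + (-⅓ + (⅙)*(-2)))/(d + 519) = (d + (-⅓ - ⅓))/(519 + d) = (d - ⅔)/(519 + d) = (-⅔ + d)/(519 + d))
O = -284
X(b(-22, 26)) + O = (-⅔ + 14)/(519 + 14) - 284 = (40/3)/533 - 284 = (1/533)*(40/3) - 284 = 40/1599 - 284 = -454076/1599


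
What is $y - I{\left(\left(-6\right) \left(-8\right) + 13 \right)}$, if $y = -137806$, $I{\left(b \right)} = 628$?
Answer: $-138434$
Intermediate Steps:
$y - I{\left(\left(-6\right) \left(-8\right) + 13 \right)} = -137806 - 628 = -138434$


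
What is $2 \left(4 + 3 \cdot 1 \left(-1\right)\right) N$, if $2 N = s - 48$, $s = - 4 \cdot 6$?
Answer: $-72$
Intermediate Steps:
$s = -24$ ($s = \left(-1\right) 24 = -24$)
$N = -36$ ($N = \frac{-24 - 48}{2} = \frac{1}{2} \left(-72\right) = -36$)
$2 \left(4 + 3 \cdot 1 \left(-1\right)\right) N = 2 \left(4 + 3 \cdot 1 \left(-1\right)\right) \left(-36\right) = 2 \left(4 + 3 \left(-1\right)\right) \left(-36\right) = 2 \left(4 - 3\right) \left(-36\right) = 2 \cdot 1 \left(-36\right) = 2 \left(-36\right) = -72$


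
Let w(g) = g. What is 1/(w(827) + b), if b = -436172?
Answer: -1/435345 ≈ -2.2970e-6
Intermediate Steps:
1/(w(827) + b) = 1/(827 - 436172) = 1/(-435345) = -1/435345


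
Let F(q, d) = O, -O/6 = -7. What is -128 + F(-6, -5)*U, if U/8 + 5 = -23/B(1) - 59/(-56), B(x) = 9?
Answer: -6938/3 ≈ -2312.7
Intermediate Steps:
O = 42 (O = -6*(-7) = 42)
F(q, d) = 42
U = -3277/63 (U = -40 + 8*(-23/9 - 59/(-56)) = -40 + 8*(-23*⅑ - 59*(-1/56)) = -40 + 8*(-23/9 + 59/56) = -40 + 8*(-757/504) = -40 - 757/63 = -3277/63 ≈ -52.016)
-128 + F(-6, -5)*U = -128 + 42*(-3277/63) = -128 - 6554/3 = -6938/3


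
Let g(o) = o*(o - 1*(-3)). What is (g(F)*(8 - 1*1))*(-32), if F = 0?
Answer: 0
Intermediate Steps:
g(o) = o*(3 + o) (g(o) = o*(o + 3) = o*(3 + o))
(g(F)*(8 - 1*1))*(-32) = ((0*(3 + 0))*(8 - 1*1))*(-32) = ((0*3)*(8 - 1))*(-32) = (0*7)*(-32) = 0*(-32) = 0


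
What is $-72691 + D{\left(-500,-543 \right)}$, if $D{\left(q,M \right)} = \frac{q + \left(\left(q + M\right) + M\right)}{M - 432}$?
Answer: $- \frac{70871639}{975} \approx -72689.0$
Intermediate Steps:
$D{\left(q,M \right)} = \frac{2 M + 2 q}{-432 + M}$ ($D{\left(q,M \right)} = \frac{q + \left(\left(M + q\right) + M\right)}{-432 + M} = \frac{q + \left(q + 2 M\right)}{-432 + M} = \frac{2 M + 2 q}{-432 + M}$)
$-72691 + D{\left(-500,-543 \right)} = -72691 + \frac{2 \left(-543 - 500\right)}{-432 - 543} = -72691 + 2 \frac{1}{-975} \left(-1043\right) = -72691 + 2 \left(- \frac{1}{975}\right) \left(-1043\right) = -72691 + \frac{2086}{975} = - \frac{70871639}{975}$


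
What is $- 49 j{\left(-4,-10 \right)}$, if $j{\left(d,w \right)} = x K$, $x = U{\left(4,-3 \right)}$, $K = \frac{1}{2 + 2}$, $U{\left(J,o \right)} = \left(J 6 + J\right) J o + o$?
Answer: $\frac{16611}{4} \approx 4152.8$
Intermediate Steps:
$U{\left(J,o \right)} = o + 7 o J^{2}$ ($U{\left(J,o \right)} = \left(6 J + J\right) J o + o = 7 J J o + o = 7 J^{2} o + o = 7 o J^{2} + o = o + 7 o J^{2}$)
$K = \frac{1}{4} \approx 0.25$
$x = -339$ ($x = - 3 \left(1 + 7 \cdot 4^{2}\right) = - 3 \left(1 + 7 \cdot 16\right) = - 3 \left(1 + 112\right) = \left(-3\right) 113 = -339$)
$j{\left(d,w \right)} = - \frac{339}{4}$ ($j{\left(d,w \right)} = \left(-339\right) \frac{1}{4} = - \frac{339}{4}$)
$- 49 j{\left(-4,-10 \right)} = \left(-49\right) \left(- \frac{339}{4}\right) = \frac{16611}{4}$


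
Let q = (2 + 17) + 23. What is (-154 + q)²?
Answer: 12544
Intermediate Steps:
q = 42 (q = 19 + 23 = 42)
(-154 + q)² = (-154 + 42)² = (-112)² = 12544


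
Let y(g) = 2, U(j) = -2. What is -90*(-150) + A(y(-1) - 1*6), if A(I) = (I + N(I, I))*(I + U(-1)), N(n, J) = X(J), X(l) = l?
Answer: 13548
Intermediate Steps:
N(n, J) = J
A(I) = 2*I*(-2 + I) (A(I) = (I + I)*(I - 2) = (2*I)*(-2 + I) = 2*I*(-2 + I))
-90*(-150) + A(y(-1) - 1*6) = -90*(-150) + 2*(2 - 1*6)*(-2 + (2 - 1*6)) = 13500 + 2*(2 - 6)*(-2 + (2 - 6)) = 13500 + 2*(-4)*(-2 - 4) = 13500 + 2*(-4)*(-6) = 13500 + 48 = 13548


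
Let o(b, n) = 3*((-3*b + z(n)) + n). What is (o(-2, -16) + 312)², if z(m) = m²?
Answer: 1102500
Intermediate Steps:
o(b, n) = -9*b + 3*n + 3*n² (o(b, n) = 3*((-3*b + n²) + n) = 3*((n² - 3*b) + n) = 3*(n + n² - 3*b) = -9*b + 3*n + 3*n²)
(o(-2, -16) + 312)² = ((-9*(-2) + 3*(-16) + 3*(-16)²) + 312)² = ((18 - 48 + 3*256) + 312)² = ((18 - 48 + 768) + 312)² = (738 + 312)² = 1050² = 1102500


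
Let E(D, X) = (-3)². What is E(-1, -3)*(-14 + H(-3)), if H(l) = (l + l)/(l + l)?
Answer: -117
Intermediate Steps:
E(D, X) = 9
H(l) = 1 (H(l) = (2*l)/((2*l)) = (2*l)*(1/(2*l)) = 1)
E(-1, -3)*(-14 + H(-3)) = 9*(-14 + 1) = 9*(-13) = -117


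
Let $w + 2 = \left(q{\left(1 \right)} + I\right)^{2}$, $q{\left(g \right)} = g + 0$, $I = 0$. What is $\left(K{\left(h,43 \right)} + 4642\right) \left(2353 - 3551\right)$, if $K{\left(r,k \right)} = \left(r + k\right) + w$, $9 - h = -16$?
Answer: $-5641382$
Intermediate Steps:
$q{\left(g \right)} = g$
$h = 25$ ($h = 9 - -16 = 9 + 16 = 25$)
$w = -1$ ($w = -2 + \left(1 + 0\right)^{2} = -2 + 1^{2} = -2 + 1 = -1$)
$K{\left(r,k \right)} = -1 + k + r$ ($K{\left(r,k \right)} = \left(r + k\right) - 1 = \left(k + r\right) - 1 = -1 + k + r$)
$\left(K{\left(h,43 \right)} + 4642\right) \left(2353 - 3551\right) = \left(\left(-1 + 43 + 25\right) + 4642\right) \left(2353 - 3551\right) = \left(67 + 4642\right) \left(-1198\right) = 4709 \left(-1198\right) = -5641382$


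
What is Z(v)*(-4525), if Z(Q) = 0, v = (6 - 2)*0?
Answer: 0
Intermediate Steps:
v = 0 (v = 4*0 = 0)
Z(v)*(-4525) = 0*(-4525) = 0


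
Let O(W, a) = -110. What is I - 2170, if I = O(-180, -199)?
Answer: -2280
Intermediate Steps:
I = -110
I - 2170 = -110 - 2170 = -2280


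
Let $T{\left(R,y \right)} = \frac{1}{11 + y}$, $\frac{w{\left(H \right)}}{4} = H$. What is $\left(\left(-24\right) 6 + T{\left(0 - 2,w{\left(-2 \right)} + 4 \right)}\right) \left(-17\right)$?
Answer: $\frac{17119}{7} \approx 2445.6$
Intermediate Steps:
$w{\left(H \right)} = 4 H$
$\left(\left(-24\right) 6 + T{\left(0 - 2,w{\left(-2 \right)} + 4 \right)}\right) \left(-17\right) = \left(\left(-24\right) 6 + \frac{1}{11 + \left(4 \left(-2\right) + 4\right)}\right) \left(-17\right) = \left(-144 + \frac{1}{11 + \left(-8 + 4\right)}\right) \left(-17\right) = \left(-144 + \frac{1}{11 - 4}\right) \left(-17\right) = \left(-144 + \frac{1}{7}\right) \left(-17\right) = \left(- \frac{1007}{7}\right) \left(-17\right) = \frac{17119}{7}$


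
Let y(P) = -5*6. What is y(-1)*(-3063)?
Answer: 91890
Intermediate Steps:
y(P) = -30
y(-1)*(-3063) = -30*(-3063) = 91890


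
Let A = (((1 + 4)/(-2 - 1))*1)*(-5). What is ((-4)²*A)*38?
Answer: 15200/3 ≈ 5066.7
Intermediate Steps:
A = 25/3 (A = ((5/(-3))*1)*(-5) = ((5*(-⅓))*1)*(-5) = -5/3*1*(-5) = -5/3*(-5) = 25/3 ≈ 8.3333)
((-4)²*A)*38 = ((-4)²*(25/3))*38 = (16*(25/3))*38 = (400/3)*38 = 15200/3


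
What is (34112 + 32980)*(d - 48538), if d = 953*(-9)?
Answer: -3831959580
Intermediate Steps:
d = -8577
(34112 + 32980)*(d - 48538) = (34112 + 32980)*(-8577 - 48538) = 67092*(-57115) = -3831959580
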